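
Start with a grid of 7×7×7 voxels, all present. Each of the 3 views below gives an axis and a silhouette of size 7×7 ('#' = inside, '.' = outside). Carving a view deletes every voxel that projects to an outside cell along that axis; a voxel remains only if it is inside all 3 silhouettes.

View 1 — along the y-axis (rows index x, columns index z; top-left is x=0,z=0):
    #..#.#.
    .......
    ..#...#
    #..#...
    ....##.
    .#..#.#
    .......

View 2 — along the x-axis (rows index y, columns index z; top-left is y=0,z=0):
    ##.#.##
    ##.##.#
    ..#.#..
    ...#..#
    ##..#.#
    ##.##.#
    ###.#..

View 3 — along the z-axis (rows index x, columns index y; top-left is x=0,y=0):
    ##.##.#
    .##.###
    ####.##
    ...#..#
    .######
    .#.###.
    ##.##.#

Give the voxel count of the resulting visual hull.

31 voxels

initial block: 7^3 = 343
carve view 1 (along y, XZ-mask fill 12/49): 84 voxels remain
carve view 2 (along x, YZ-mask fill 27/49): 47 voxels remain
carve view 3 (along z, XY-mask fill 33/49): 31 voxels remain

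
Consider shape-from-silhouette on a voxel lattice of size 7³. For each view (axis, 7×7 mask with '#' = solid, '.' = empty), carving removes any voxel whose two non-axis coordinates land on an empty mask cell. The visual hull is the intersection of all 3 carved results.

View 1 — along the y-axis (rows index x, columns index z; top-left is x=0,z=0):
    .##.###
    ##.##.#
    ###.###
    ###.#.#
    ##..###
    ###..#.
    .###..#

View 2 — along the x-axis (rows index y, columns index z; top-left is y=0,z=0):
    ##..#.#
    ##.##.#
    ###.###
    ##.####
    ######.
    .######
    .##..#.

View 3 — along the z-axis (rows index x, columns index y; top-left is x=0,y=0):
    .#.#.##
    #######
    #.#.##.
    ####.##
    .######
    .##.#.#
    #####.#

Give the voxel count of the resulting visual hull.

remaining voxels: 138

initial block: 7^3 = 343
  1. axis=1 (XZ plane), |mask|=34  ⇒  voxels=238
  2. axis=0 (YZ plane), |mask|=36  ⇒  voxels=182
  3. axis=2 (XY plane), |mask|=37  ⇒  voxels=138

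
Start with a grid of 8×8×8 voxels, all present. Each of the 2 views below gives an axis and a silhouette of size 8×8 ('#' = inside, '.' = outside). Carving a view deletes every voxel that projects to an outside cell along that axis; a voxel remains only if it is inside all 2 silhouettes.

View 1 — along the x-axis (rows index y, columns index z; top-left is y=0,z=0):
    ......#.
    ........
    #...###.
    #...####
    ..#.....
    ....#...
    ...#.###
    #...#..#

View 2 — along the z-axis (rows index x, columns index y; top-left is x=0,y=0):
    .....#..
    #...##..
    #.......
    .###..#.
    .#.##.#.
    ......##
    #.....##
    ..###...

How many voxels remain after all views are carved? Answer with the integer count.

before carving: 512 voxels (8×8×8)
  1. axis=0 (YZ plane), |mask|=19  ⇒  voxels=152
  2. axis=2 (XY plane), |mask|=21  ⇒  voxels=53

53 voxels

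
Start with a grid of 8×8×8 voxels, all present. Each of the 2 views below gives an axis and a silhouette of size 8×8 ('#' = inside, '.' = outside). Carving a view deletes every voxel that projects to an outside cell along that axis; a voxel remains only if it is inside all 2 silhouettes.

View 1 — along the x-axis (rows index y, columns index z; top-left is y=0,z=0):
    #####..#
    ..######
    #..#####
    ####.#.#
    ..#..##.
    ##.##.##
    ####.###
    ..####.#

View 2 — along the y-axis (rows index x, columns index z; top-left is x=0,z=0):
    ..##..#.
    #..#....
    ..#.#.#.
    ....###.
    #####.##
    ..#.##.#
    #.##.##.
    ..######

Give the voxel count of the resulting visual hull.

start: 8×8×8 = 512 voxels
step 1: project along x, AND mask (45/64) → |grid| = 360
step 2: project along y, AND mask (33/64) → |grid| = 190

190 voxels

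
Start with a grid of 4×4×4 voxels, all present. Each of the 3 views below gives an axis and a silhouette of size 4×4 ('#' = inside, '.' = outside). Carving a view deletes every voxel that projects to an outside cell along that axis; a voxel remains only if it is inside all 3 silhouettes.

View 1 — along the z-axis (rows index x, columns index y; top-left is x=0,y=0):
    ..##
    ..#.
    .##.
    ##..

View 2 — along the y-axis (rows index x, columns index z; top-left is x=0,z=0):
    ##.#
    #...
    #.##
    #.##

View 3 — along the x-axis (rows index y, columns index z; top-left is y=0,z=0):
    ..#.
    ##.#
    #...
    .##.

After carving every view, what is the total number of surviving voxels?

start: 4×4×4 = 64 voxels
  1. axis=2 (XY plane), |mask|=7  ⇒  voxels=28
  2. axis=1 (XZ plane), |mask|=10  ⇒  voxels=19
  3. axis=0 (YZ plane), |mask|=7  ⇒  voxels=9

voxel count = 9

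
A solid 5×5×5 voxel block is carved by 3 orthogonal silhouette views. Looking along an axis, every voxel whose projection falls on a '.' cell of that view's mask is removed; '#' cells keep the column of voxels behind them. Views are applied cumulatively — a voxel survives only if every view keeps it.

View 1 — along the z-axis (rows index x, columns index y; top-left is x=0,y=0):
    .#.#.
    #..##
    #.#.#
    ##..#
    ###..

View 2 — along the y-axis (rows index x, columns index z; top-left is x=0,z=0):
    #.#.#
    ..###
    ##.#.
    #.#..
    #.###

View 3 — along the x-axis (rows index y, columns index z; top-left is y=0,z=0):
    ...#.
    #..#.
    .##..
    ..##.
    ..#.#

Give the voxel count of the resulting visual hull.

full grid |V| = 125
  1. axis=2 (XY plane), |mask|=14  ⇒  voxels=70
  2. axis=1 (XZ plane), |mask|=15  ⇒  voxels=42
  3. axis=0 (YZ plane), |mask|=9  ⇒  voxels=15

15 voxels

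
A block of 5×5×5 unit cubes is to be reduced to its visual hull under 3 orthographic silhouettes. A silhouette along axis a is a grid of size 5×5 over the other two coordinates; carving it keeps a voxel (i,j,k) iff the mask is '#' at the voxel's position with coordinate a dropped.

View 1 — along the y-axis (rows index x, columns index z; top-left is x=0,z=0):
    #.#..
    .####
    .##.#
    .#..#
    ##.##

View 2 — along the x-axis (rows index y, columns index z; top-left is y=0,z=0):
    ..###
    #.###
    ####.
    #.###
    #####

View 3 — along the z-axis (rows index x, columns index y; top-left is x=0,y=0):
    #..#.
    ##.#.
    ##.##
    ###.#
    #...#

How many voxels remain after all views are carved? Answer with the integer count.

remaining voxels: 32

start: 5×5×5 = 125 voxels
after view 1 [y-axis, 15 of 25 cells solid] → remaining = 75
after view 2 [x-axis, 20 of 25 cells solid] → remaining = 57
after view 3 [z-axis, 15 of 25 cells solid] → remaining = 32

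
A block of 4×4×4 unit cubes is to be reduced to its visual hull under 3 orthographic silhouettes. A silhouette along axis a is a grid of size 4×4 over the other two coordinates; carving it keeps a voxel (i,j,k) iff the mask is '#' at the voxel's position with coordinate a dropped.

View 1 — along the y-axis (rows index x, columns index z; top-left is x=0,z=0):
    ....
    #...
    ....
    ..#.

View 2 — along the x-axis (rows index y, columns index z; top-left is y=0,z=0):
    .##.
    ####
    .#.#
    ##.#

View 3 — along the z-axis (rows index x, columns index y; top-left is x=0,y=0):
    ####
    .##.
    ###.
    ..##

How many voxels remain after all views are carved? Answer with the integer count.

remaining voxels: 1

full grid |V| = 64
[1] y-view keeps 2 columns → grid now 8
[2] x-view keeps 11 columns → grid now 4
[3] z-view keeps 11 columns → grid now 1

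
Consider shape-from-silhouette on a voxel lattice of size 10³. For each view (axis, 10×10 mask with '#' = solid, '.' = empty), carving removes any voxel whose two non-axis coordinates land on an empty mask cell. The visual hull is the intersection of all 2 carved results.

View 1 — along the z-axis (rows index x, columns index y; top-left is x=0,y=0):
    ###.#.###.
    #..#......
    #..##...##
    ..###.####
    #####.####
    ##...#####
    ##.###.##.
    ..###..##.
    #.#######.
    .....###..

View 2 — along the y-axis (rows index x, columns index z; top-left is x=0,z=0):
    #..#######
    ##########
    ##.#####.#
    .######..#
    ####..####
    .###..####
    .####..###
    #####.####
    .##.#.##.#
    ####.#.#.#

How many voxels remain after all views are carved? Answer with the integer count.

voxel count = 449

full grid |V| = 1000
after view 1 [z-axis, 60 of 100 cells solid] → remaining = 600
after view 2 [y-axis, 77 of 100 cells solid] → remaining = 449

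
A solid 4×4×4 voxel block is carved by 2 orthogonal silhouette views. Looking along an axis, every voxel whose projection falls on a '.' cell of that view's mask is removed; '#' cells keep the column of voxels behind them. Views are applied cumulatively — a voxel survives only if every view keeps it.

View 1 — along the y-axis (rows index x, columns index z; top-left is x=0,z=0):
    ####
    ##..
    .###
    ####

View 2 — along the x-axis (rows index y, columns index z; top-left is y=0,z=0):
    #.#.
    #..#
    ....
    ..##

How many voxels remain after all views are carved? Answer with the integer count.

before carving: 64 voxels (4×4×4)
step 1: project along y, AND mask (13/16) → |grid| = 52
step 2: project along x, AND mask (6/16) → |grid| = 18

voxel count = 18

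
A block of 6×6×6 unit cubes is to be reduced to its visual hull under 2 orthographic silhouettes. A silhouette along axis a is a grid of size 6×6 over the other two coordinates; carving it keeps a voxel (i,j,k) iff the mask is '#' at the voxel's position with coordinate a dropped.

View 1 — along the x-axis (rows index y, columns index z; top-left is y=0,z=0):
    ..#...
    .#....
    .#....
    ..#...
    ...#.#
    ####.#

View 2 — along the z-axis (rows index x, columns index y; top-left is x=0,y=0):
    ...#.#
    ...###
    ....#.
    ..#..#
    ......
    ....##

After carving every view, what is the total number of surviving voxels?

initial block: 6^3 = 216
  1. axis=0 (YZ plane), |mask|=11  ⇒  voxels=66
  2. axis=2 (XY plane), |mask|=10  ⇒  voxels=29

|visual hull| = 29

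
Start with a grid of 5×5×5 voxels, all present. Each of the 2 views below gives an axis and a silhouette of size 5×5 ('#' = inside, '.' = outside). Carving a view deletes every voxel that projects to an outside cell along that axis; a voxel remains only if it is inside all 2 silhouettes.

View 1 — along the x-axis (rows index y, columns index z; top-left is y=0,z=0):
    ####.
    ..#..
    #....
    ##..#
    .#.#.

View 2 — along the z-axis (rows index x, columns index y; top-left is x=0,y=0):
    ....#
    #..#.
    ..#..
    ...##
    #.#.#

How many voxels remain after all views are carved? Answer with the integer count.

22 voxels

initial block: 5^3 = 125
carve view 1 (along x, YZ-mask fill 11/25): 55 voxels remain
carve view 2 (along z, XY-mask fill 9/25): 22 voxels remain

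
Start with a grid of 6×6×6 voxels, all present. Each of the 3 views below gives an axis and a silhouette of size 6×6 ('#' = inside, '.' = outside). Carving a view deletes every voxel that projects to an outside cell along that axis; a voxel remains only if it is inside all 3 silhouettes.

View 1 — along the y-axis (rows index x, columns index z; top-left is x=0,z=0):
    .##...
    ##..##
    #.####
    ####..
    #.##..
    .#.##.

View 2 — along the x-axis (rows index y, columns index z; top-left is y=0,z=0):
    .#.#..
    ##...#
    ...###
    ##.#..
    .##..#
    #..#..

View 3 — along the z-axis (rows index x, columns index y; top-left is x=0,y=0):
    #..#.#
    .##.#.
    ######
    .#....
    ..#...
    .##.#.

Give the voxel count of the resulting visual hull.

full grid |V| = 216
  1. axis=1 (XZ plane), |mask|=21  ⇒  voxels=126
  2. axis=0 (YZ plane), |mask|=16  ⇒  voxels=57
  3. axis=2 (XY plane), |mask|=17  ⇒  voxels=28

28 voxels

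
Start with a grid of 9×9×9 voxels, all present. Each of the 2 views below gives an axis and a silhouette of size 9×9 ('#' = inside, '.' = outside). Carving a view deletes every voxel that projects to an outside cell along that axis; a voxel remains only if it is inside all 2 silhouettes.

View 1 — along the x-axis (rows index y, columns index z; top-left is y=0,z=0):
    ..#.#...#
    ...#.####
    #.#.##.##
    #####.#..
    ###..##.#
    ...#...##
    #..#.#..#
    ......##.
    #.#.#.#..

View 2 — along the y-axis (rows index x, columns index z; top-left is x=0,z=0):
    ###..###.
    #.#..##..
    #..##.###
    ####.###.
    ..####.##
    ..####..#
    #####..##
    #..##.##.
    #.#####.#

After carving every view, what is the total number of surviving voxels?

full grid |V| = 729
[1] x-view keeps 39 columns → grid now 351
[2] y-view keeps 53 columns → grid now 236

|visual hull| = 236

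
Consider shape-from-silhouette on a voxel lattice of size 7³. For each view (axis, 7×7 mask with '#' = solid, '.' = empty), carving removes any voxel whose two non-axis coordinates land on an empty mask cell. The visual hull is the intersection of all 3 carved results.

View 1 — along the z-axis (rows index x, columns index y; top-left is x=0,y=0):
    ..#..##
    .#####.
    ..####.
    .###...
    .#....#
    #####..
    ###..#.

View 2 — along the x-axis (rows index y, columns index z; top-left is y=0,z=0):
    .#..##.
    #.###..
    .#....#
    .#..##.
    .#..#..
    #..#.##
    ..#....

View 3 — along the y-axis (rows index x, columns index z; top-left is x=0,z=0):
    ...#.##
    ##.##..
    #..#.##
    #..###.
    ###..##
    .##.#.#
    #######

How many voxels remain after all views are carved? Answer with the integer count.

full grid |V| = 343
V1 z: intersect with XY mask (26 set) -- 182 left
V2 x: intersect with YZ mask (19 set) -- 74 left
V3 y: intersect with XZ mask (31 set) -- 51 left

voxel count = 51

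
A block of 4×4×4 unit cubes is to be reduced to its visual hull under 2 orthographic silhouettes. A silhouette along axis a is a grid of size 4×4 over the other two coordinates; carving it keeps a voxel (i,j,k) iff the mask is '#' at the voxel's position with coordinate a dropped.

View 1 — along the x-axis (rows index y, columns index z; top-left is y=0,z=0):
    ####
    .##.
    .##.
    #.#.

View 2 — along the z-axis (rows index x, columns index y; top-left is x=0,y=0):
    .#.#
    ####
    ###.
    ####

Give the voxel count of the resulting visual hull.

voxel count = 32

full grid |V| = 64
carve view 1 (along x, YZ-mask fill 10/16): 40 voxels remain
carve view 2 (along z, XY-mask fill 13/16): 32 voxels remain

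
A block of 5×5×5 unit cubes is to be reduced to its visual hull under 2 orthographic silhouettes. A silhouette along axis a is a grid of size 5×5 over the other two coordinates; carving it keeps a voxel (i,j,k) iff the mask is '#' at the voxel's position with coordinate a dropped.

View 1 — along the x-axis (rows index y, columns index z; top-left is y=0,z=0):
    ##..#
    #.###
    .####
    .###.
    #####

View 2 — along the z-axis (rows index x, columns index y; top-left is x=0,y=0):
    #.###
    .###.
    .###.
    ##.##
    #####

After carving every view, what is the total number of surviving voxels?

71 voxels

full grid |V| = 125
V1 x: intersect with YZ mask (19 set) -- 95 left
V2 z: intersect with XY mask (19 set) -- 71 left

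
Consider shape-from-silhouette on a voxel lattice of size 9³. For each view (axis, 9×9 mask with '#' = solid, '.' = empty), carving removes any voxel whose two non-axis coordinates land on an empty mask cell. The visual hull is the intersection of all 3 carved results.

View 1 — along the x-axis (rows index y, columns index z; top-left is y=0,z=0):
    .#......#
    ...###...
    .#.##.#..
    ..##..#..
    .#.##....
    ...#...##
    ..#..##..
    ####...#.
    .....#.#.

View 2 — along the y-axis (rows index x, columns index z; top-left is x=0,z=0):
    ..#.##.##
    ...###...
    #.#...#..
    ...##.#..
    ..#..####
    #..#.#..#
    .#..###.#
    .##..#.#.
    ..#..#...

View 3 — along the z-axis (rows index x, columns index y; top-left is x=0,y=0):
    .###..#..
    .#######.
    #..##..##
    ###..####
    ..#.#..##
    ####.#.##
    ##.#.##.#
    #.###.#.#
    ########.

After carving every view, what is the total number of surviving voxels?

|visual hull| = 66

initial block: 9^3 = 729
[1] x-view keeps 28 columns → grid now 252
[2] y-view keeps 34 columns → grid now 105
[3] z-view keeps 54 columns → grid now 66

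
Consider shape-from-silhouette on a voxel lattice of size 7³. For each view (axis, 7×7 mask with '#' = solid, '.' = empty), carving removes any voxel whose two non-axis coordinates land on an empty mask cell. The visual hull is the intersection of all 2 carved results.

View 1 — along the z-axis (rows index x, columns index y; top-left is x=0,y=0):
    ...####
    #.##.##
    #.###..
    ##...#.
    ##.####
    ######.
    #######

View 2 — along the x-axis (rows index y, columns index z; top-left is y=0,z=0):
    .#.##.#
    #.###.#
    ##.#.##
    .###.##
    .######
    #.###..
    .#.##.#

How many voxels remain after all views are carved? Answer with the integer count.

start: 7×7×7 = 343 voxels
  1. axis=2 (XY plane), |mask|=35  ⇒  voxels=245
  2. axis=0 (YZ plane), |mask|=33  ⇒  voxels=164

|visual hull| = 164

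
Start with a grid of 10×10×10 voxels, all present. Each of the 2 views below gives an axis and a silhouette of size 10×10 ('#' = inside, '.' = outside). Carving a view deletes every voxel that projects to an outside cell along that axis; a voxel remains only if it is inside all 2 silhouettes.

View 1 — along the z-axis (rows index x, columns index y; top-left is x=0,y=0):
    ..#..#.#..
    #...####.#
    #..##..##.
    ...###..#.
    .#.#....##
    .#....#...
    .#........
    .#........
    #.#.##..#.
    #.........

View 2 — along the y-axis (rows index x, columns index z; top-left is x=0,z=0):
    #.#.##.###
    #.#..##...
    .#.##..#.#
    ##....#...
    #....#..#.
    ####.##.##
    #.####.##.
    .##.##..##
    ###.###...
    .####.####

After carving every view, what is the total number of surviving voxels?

full grid |V| = 1000
  1. axis=2 (XY plane), |mask|=32  ⇒  voxels=320
  2. axis=1 (XZ plane), |mask|=57  ⇒  voxels=161

voxel count = 161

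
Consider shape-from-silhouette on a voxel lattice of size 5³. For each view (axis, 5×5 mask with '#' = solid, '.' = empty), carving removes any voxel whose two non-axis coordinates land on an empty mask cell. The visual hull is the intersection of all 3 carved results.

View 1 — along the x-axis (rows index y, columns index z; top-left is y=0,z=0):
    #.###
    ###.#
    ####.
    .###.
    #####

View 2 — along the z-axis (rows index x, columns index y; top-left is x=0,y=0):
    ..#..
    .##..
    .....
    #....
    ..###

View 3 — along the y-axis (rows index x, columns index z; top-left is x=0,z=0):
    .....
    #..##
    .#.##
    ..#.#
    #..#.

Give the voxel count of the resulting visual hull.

initial block: 5^3 = 125
  1. axis=0 (YZ plane), |mask|=20  ⇒  voxels=100
  2. axis=2 (XY plane), |mask|=7  ⇒  voxels=28
  3. axis=1 (XZ plane), |mask|=10  ⇒  voxels=11

voxel count = 11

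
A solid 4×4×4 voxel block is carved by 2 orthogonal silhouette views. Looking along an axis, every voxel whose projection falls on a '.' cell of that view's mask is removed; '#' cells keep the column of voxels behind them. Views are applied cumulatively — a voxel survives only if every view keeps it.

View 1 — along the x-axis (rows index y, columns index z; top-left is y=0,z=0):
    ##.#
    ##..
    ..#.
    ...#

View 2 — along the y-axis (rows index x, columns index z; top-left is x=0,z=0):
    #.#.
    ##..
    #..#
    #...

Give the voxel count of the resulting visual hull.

full grid |V| = 64
  1. axis=0 (YZ plane), |mask|=7  ⇒  voxels=28
  2. axis=1 (XZ plane), |mask|=7  ⇒  voxels=13

remaining voxels: 13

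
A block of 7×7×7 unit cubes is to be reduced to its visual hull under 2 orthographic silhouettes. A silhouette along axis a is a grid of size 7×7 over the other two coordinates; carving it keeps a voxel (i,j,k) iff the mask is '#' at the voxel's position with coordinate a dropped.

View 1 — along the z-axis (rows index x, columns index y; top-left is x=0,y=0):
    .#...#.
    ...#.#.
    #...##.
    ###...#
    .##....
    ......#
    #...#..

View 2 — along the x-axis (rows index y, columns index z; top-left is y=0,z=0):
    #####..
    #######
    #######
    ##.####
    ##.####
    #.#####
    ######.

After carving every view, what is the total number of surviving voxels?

full grid |V| = 343
carve view 1 (along z, XY-mask fill 16/49): 112 voxels remain
carve view 2 (along x, YZ-mask fill 43/49): 98 voxels remain

|visual hull| = 98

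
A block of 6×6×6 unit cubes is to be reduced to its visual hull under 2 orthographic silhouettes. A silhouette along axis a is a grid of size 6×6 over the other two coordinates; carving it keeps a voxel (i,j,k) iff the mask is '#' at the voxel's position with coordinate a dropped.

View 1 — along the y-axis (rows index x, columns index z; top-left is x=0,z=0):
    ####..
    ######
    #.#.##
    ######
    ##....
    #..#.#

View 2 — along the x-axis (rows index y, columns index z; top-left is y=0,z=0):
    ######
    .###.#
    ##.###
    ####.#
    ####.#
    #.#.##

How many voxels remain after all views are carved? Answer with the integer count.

start: 6×6×6 = 216 voxels
after view 1 [y-axis, 25 of 36 cells solid] → remaining = 150
after view 2 [x-axis, 29 of 36 cells solid] → remaining = 123

voxel count = 123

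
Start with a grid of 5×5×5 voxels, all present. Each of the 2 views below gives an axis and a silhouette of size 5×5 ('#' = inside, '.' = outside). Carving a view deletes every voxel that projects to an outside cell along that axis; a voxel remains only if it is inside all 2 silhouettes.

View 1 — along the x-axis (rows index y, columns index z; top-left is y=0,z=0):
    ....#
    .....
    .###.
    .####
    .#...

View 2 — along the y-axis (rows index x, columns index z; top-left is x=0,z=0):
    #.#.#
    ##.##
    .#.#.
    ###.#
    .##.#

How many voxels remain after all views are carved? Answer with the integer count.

voxel count = 30

full grid |V| = 125
step 1: project along x, AND mask (9/25) → |grid| = 45
step 2: project along y, AND mask (16/25) → |grid| = 30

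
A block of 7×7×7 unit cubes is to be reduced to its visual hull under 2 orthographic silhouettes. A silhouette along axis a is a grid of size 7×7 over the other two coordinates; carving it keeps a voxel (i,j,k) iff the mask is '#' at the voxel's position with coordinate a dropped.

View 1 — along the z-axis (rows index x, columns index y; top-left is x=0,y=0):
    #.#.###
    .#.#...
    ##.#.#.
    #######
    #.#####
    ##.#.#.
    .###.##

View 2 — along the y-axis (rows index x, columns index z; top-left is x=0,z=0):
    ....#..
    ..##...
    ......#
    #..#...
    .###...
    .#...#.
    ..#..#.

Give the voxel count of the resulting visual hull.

initial block: 7^3 = 343
V1 z: intersect with XY mask (33 set) -- 231 left
V2 y: intersect with XZ mask (13 set) -- 63 left

63 voxels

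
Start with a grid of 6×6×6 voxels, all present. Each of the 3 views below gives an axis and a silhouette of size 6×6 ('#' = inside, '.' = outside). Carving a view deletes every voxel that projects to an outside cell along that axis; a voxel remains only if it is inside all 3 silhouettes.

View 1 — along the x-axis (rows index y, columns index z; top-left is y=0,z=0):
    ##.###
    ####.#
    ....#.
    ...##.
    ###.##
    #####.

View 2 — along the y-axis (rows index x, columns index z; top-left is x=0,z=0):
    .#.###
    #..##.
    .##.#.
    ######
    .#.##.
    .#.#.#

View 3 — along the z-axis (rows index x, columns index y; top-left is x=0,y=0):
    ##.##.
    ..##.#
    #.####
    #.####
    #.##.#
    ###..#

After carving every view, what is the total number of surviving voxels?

initial block: 6^3 = 216
carve view 1 (along x, YZ-mask fill 23/36): 138 voxels remain
carve view 2 (along y, XZ-mask fill 22/36): 88 voxels remain
carve view 3 (along z, XY-mask fill 25/36): 63 voxels remain

|visual hull| = 63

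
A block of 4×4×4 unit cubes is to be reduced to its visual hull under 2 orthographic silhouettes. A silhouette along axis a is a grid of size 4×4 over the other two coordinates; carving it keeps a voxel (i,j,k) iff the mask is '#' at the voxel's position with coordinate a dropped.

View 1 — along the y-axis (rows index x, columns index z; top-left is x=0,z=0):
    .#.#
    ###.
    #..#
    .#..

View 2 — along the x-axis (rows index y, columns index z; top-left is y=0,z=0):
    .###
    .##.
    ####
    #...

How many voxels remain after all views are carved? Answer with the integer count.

before carving: 64 voxels (4×4×4)
V1 y: intersect with XZ mask (8 set) -- 32 left
V2 x: intersect with YZ mask (10 set) -- 20 left

voxel count = 20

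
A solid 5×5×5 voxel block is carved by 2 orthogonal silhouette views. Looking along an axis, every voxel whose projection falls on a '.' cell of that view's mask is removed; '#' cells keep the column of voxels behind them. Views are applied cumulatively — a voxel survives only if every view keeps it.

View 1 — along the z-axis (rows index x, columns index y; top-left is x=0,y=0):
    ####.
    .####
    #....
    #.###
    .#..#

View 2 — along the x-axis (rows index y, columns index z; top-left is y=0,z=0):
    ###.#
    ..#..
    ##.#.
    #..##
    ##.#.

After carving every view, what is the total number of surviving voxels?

start: 5×5×5 = 125 voxels
after view 1 [z-axis, 15 of 25 cells solid] → remaining = 75
after view 2 [x-axis, 14 of 25 cells solid] → remaining = 42

|visual hull| = 42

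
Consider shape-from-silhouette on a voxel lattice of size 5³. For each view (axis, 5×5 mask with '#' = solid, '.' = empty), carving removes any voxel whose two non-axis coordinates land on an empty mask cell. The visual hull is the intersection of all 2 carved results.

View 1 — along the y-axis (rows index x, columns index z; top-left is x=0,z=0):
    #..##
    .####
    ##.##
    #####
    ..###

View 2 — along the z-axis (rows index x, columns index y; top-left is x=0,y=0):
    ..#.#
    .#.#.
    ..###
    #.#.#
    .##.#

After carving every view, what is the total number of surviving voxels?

full grid |V| = 125
V1 y: intersect with XZ mask (19 set) -- 95 left
V2 z: intersect with XY mask (13 set) -- 50 left

remaining voxels: 50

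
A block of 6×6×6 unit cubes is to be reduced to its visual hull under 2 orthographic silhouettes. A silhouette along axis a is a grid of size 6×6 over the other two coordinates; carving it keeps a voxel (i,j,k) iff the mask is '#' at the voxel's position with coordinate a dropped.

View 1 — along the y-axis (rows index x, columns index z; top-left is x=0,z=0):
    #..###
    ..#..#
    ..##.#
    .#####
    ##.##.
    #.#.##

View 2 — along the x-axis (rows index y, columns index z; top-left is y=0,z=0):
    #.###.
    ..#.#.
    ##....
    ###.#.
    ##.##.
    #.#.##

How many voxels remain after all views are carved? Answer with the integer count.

full grid |V| = 216
carve view 1 (along y, XZ-mask fill 22/36): 132 voxels remain
carve view 2 (along x, YZ-mask fill 20/36): 70 voxels remain

voxel count = 70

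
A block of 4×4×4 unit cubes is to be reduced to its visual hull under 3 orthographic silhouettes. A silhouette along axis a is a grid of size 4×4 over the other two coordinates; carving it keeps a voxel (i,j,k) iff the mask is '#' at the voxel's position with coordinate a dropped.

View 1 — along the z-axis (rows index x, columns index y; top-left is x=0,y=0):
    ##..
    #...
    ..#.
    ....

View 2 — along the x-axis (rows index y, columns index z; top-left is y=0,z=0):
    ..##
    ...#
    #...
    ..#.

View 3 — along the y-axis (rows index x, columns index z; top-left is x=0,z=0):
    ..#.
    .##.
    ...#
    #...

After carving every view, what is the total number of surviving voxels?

before carving: 64 voxels (4×4×4)
V1 z: intersect with XY mask (4 set) -- 16 left
V2 x: intersect with YZ mask (5 set) -- 6 left
V3 y: intersect with XZ mask (5 set) -- 2 left

remaining voxels: 2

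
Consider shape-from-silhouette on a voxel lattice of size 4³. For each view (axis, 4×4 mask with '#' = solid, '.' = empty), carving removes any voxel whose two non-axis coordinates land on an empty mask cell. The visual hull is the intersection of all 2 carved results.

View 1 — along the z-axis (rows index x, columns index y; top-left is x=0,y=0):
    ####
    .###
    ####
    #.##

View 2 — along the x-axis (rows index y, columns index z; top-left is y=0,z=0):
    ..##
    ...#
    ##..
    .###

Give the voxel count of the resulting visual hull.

full grid |V| = 64
  1. axis=2 (XY plane), |mask|=14  ⇒  voxels=56
  2. axis=0 (YZ plane), |mask|=8  ⇒  voxels=29

voxel count = 29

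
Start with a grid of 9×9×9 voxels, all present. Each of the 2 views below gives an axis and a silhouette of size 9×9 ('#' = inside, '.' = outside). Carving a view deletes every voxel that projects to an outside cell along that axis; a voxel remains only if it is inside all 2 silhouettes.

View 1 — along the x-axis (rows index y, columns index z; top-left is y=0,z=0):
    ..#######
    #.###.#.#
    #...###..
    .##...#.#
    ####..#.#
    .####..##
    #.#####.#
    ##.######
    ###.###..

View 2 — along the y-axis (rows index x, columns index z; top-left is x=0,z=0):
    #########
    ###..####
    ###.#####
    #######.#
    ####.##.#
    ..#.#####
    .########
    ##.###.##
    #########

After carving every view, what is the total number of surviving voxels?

voxel count = 416

start: 9×9×9 = 729 voxels
step 1: project along x, AND mask (54/81) → |grid| = 486
step 2: project along y, AND mask (69/81) → |grid| = 416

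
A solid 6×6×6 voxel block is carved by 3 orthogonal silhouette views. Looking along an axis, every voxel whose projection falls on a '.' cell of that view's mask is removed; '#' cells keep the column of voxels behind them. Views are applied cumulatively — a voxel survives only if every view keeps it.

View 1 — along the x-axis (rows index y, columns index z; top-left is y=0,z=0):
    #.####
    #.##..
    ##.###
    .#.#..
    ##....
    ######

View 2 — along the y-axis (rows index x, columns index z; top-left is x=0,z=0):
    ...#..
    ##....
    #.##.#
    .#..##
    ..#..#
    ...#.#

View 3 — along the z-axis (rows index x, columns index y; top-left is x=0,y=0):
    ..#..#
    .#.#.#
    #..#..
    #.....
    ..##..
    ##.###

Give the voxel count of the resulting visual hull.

start: 6×6×6 = 216 voxels
  1. axis=0 (YZ plane), |mask|=23  ⇒  voxels=138
  2. axis=1 (XZ plane), |mask|=14  ⇒  voxels=54
  3. axis=2 (XY plane), |mask|=15  ⇒  voxels=20

voxel count = 20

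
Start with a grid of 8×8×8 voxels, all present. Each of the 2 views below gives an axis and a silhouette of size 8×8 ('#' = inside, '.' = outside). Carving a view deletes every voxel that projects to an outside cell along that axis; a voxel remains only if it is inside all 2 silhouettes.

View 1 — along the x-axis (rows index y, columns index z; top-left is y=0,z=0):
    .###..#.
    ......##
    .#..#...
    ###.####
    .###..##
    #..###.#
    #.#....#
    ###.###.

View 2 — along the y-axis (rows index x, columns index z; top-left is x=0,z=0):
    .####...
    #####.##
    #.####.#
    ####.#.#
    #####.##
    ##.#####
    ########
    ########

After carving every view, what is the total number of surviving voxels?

remaining voxels: 225

initial block: 8^3 = 512
step 1: project along x, AND mask (34/64) → |grid| = 272
step 2: project along y, AND mask (53/64) → |grid| = 225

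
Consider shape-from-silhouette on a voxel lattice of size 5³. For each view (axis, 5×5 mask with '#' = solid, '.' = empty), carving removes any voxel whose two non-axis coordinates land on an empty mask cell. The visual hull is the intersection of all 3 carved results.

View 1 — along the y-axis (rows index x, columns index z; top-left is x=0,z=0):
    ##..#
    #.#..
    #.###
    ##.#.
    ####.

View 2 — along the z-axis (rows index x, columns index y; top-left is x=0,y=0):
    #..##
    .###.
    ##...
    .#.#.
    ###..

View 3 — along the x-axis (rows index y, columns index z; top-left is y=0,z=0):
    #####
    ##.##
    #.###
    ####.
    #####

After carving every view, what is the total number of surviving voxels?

36 voxels

before carving: 125 voxels (5×5×5)
  1. axis=1 (XZ plane), |mask|=16  ⇒  voxels=80
  2. axis=2 (XY plane), |mask|=13  ⇒  voxels=41
  3. axis=0 (YZ plane), |mask|=22  ⇒  voxels=36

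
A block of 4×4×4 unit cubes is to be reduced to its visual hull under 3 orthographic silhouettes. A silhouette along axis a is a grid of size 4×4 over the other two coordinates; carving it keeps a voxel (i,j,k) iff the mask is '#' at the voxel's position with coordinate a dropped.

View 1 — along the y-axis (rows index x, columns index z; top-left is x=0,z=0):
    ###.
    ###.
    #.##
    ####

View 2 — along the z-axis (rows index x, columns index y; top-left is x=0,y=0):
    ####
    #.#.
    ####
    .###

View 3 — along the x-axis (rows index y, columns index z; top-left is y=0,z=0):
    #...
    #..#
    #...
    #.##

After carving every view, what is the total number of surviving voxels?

20 voxels

before carving: 64 voxels (4×4×4)
  1. axis=1 (XZ plane), |mask|=13  ⇒  voxels=52
  2. axis=2 (XY plane), |mask|=13  ⇒  voxels=42
  3. axis=0 (YZ plane), |mask|=7  ⇒  voxels=20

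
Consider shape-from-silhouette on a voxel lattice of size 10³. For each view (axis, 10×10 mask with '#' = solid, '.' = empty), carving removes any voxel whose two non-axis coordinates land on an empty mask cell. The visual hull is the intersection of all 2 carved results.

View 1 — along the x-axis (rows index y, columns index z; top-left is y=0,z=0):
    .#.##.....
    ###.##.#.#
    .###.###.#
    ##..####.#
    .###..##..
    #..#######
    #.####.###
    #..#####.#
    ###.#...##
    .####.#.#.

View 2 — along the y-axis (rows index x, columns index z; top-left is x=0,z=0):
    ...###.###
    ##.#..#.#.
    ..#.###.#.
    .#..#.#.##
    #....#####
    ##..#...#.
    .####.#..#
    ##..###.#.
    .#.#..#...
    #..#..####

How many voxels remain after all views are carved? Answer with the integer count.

start: 10×10×10 = 1000 voxels
after view 1 [x-axis, 64 of 100 cells solid] → remaining = 640
after view 2 [y-axis, 52 of 100 cells solid] → remaining = 327

|visual hull| = 327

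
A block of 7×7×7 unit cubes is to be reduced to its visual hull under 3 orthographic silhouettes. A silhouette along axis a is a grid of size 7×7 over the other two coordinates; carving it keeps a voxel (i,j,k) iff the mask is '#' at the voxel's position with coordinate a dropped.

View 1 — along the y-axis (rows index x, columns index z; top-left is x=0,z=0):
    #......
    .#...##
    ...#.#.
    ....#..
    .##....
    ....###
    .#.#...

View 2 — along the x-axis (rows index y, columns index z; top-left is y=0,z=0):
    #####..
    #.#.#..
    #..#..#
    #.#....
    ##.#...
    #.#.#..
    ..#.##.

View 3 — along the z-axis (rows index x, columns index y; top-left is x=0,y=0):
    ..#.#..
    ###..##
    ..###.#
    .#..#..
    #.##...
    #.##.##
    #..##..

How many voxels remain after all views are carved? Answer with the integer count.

before carving: 343 voxels (7×7×7)
after view 1 [y-axis, 14 of 49 cells solid] → remaining = 98
after view 2 [x-axis, 22 of 49 cells solid] → remaining = 36
after view 3 [z-axis, 24 of 49 cells solid] → remaining = 21

|visual hull| = 21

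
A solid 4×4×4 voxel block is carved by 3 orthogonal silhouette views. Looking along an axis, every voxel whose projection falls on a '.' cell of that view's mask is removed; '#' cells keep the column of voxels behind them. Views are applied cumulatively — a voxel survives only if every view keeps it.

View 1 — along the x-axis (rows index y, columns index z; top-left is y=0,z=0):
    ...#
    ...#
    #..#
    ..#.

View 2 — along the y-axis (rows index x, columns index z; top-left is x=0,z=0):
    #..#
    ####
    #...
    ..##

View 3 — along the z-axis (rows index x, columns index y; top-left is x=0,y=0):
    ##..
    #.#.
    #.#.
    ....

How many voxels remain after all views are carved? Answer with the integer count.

voxel count = 6

full grid |V| = 64
after view 1 [x-axis, 5 of 16 cells solid] → remaining = 20
after view 2 [y-axis, 9 of 16 cells solid] → remaining = 14
after view 3 [z-axis, 6 of 16 cells solid] → remaining = 6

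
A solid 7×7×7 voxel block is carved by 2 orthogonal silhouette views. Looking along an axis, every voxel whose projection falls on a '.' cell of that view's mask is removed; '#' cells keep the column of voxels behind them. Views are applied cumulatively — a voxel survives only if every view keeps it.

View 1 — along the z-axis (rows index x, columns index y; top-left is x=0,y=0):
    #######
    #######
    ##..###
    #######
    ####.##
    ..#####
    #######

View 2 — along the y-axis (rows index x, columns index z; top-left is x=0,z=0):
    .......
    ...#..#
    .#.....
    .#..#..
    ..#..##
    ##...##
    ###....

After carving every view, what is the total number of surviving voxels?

92 voxels

initial block: 7^3 = 343
  1. axis=2 (XY plane), |mask|=44  ⇒  voxels=308
  2. axis=1 (XZ plane), |mask|=15  ⇒  voxels=92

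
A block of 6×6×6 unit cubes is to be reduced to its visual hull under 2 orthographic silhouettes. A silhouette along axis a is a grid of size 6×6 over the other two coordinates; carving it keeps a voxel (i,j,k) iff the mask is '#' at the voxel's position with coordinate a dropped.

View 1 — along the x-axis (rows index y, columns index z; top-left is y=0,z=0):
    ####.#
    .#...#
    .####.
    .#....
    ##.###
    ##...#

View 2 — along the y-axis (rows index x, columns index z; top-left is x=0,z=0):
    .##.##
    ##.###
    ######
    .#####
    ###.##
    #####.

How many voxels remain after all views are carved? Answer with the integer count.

before carving: 216 voxels (6×6×6)
after view 1 [x-axis, 20 of 36 cells solid] → remaining = 120
after view 2 [y-axis, 30 of 36 cells solid] → remaining = 102

remaining voxels: 102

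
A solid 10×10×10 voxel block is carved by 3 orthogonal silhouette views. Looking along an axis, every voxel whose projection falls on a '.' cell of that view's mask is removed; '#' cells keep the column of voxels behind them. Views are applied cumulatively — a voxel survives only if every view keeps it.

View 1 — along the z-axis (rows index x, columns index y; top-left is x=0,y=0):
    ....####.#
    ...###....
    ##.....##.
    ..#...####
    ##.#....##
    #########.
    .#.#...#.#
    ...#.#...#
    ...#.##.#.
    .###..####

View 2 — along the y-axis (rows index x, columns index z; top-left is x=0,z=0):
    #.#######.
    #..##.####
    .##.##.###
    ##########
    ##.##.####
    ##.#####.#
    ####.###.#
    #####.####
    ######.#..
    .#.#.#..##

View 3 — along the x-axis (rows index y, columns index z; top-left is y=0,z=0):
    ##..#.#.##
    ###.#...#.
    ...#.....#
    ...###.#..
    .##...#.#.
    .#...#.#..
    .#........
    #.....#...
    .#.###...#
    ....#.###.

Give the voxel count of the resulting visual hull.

remaining voxels: 134

initial block: 10^3 = 1000
V1 z: intersect with XY mask (49 set) -- 490 left
V2 y: intersect with XZ mask (77 set) -- 373 left
V3 x: intersect with YZ mask (36 set) -- 134 left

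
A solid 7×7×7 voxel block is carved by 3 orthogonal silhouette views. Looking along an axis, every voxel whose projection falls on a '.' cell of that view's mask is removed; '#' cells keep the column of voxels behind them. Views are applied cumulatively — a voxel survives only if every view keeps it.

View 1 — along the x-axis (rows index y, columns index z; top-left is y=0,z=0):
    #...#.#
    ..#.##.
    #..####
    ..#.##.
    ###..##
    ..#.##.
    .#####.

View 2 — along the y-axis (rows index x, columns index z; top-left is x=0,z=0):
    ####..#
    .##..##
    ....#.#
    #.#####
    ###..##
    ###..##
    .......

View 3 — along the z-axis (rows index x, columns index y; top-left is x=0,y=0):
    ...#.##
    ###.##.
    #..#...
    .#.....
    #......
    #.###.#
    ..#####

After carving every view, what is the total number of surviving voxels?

full grid |V| = 343
step 1: project along x, AND mask (27/49) → |grid| = 189
step 2: project along y, AND mask (27/49) → |grid| = 103
step 3: project along z, AND mask (22/49) → |grid| = 39

39 voxels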